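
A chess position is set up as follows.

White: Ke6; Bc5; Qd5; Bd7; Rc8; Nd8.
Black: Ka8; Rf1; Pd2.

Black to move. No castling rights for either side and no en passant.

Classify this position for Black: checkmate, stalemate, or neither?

Black to move; black king on a8.
In check: yes, from the white queen on d5 and the white rook on c8.
King squares — a7: attacked by Bc5; b7: attacked by Qd5; b8: attacked by Rc8.
Legal moves for Black: none.
In check with no legal moves → checkmate.

checkmate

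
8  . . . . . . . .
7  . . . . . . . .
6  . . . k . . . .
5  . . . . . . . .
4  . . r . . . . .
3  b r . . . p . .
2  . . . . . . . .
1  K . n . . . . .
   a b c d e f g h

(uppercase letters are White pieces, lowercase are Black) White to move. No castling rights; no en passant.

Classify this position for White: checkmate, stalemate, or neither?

White to move; white king on a1.
In check: no.
King squares — b1: attacked by Rb3; a2: attacked by Nc1; b2: attacked by Ba3.
Legal moves for White: none.
Not in check and no legal moves → stalemate.

stalemate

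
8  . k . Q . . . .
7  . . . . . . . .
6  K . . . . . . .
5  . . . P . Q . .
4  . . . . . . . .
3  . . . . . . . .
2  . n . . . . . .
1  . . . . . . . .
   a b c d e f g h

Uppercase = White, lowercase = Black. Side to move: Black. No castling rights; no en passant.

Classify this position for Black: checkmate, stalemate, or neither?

Black to move; black king on b8.
In check: yes, from the white queen on d8.
King squares — a7: attacked by Ka6; b7: attacked by Ka6; c7: attacked by Qd8; a8: attacked by Qd8; c8: attacked by Qf5.
Legal moves for Black: none.
In check with no legal moves → checkmate.

checkmate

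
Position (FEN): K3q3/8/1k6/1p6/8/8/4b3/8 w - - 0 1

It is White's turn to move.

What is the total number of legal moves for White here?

White to move; king on a8.
In check: yes, from the black queen on e8.
Legal moves: none.
Count: 0.

0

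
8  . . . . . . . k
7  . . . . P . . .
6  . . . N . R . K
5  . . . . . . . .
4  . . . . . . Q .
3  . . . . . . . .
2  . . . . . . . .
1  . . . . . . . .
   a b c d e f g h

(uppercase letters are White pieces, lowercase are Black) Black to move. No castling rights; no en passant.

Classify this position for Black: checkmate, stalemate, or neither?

Black to move; black king on h8.
In check: no.
King squares — g7: attacked by Qg4; h7: attacked by Kh6; g8: attacked by Qg4.
Legal moves for Black: none.
Not in check and no legal moves → stalemate.

stalemate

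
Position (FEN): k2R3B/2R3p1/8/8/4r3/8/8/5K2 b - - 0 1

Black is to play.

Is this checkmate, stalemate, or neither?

checkmate

Black to move; black king on a8.
In check: yes, from the white rook on d8.
King squares — a7: attacked by Rc7; b7: attacked by Rc7; b8: attacked by Rd8.
Legal moves for Black: none.
In check with no legal moves → checkmate.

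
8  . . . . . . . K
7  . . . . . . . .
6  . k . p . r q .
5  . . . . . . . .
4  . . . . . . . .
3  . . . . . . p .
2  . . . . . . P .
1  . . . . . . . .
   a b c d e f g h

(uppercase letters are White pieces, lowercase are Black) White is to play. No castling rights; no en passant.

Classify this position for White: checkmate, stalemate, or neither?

stalemate

White to move; white king on h8.
In check: no.
King squares — g7: attacked by Qg6; h7: attacked by Qg6; g8: attacked by Qg6.
Legal moves for White: none.
Not in check and no legal moves → stalemate.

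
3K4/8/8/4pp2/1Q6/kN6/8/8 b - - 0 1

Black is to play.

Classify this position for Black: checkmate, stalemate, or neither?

Black to move; black king on a3.
In check: yes, from the white queen on b4.
King squares — a2: available; b2: available; b3: attacked by Qb4; a4: attacked by Qb4; b4: available.
Legal moves for Black: Kxb4, Kb2, Ka2.
Black is in check but has 3 legal moves → neither.

neither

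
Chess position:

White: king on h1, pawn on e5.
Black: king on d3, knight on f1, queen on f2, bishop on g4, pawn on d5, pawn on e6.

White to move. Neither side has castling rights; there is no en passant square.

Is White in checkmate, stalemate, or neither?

stalemate

White to move; white king on h1.
In check: no.
King squares — g1: attacked by Qf2; g2: attacked by Qf2; h2: attacked by Nf1.
Legal moves for White: none.
Not in check and no legal moves → stalemate.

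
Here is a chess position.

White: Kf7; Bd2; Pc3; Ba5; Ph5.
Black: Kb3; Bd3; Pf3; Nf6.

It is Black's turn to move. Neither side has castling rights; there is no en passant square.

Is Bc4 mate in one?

no

After Bc4: white king on f7; in check: yes, from the black bishop on c4.
White has 5 legal replies: Kf8, Kg7, Ke7, Kg6, Kxf6.
In check but a legal move exists → not checkmate.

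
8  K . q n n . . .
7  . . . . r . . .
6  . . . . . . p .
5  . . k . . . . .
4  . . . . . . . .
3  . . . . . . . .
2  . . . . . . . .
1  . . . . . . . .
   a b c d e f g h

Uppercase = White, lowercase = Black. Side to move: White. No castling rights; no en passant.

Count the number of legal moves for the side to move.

0

White to move; king on a8.
In check: yes, from the black queen on c8.
Legal moves: none.
Count: 0.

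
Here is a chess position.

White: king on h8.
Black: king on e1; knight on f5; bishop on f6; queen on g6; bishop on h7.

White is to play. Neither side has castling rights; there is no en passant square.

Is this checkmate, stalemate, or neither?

White to move; white king on h8.
In check: yes, from the black bishop on f6.
King squares — g7: attacked by Nf5; h7: attacked by Qg6; g8: attacked by Qg6.
Legal moves for White: none.
In check with no legal moves → checkmate.

checkmate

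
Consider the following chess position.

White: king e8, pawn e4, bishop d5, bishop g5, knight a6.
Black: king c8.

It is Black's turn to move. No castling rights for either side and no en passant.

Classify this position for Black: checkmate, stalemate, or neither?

Black to move; black king on c8.
In check: no.
King squares — b7: attacked by Bd5; c7: attacked by Na6; d7: attacked by Ke8; b8: attacked by Na6; d8: attacked by Bg5.
Legal moves for Black: none.
Not in check and no legal moves → stalemate.

stalemate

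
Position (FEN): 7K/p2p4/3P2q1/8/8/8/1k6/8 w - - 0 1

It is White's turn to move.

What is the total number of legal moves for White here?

White to move; king on h8.
In check: no.
Legal moves: none.
Count: 0.

0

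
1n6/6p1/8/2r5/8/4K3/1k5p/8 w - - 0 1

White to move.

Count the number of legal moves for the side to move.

White to move; king on e3.
In check: no.
Legal moves: Kf4, Ke4, Kd4, Kf3, Kd3, Kf2, Ke2, Kd2.
Count: 8.

8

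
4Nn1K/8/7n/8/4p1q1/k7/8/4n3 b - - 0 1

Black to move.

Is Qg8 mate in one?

yes

After Qg8: white king on h8; in check: yes, from the black queen on g8.
King squares — g7: attacked by Qg8; h7: attacked by Nf8; g8: attacked by Nh6.
White has no legal moves → checkmate.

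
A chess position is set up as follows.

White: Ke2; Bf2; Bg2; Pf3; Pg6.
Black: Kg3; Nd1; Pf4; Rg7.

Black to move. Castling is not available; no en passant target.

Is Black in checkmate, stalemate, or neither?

neither

Black to move; black king on g3.
In check: yes, from the white bishop on f2.
Legal moves for Black: Kh2, Kxg2, Nxf2.
Black is in check but has 3 legal moves → neither.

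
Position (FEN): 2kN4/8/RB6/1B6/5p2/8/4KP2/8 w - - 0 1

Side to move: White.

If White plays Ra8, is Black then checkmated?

yes

After Ra8: black king on c8; in check: yes, from the white rook on a8.
King squares — b7: attacked by Nd8; c7: attacked by Bb6; d7: attacked by Bb5; b8: attacked by Ra8; d8: attacked by Bb6.
Black has no legal moves → checkmate.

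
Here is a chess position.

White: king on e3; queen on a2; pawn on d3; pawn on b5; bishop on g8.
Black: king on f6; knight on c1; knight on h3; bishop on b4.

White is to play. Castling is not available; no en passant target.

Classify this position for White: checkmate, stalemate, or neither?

neither

White to move; white king on e3.
In check: no.
Legal moves for White include: Bh7, Bf7, Be6, Bd5, Bc4, Bb3, Ke4, Kd4, Kf3, Qa8, Qf7+, Qa7, Qe6+, Qa6+, Qd5, Qa5, Qc4, Qa4, ... (list truncated; more exist).
White has legal moves and is not in check → neither.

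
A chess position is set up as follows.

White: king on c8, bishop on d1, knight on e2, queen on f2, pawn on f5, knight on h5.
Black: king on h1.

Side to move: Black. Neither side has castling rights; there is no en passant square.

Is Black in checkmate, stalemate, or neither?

stalemate

Black to move; black king on h1.
In check: no.
King squares — g1: attacked by Ne2; g2: attacked by Qf2; h2: attacked by Qf2.
Legal moves for Black: none.
Not in check and no legal moves → stalemate.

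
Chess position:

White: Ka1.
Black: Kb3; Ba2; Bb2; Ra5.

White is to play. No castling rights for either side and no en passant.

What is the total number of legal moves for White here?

0

White to move; king on a1.
In check: yes, from the black bishop on b2.
Legal moves: none.
Count: 0.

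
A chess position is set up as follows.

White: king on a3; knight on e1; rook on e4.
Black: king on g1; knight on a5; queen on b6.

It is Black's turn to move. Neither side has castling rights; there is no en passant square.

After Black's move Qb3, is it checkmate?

yes

After Qb3: white king on a3; in check: yes, from the black queen on b3.
King squares — a2: attacked by Qb3; b2: attacked by Qb3; b3: attacked by Na5; a4: attacked by Qb3; b4: attacked by Qb3.
White has no legal moves → checkmate.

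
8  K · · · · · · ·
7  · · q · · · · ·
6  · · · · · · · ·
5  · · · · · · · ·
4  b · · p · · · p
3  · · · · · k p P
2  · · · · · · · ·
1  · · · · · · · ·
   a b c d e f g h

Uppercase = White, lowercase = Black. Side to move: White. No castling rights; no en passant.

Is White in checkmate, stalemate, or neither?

stalemate

White to move; white king on a8.
In check: no.
King squares — a7: attacked by Qc7; b7: attacked by Qc7; b8: attacked by Qc7.
Legal moves for White: none.
Not in check and no legal moves → stalemate.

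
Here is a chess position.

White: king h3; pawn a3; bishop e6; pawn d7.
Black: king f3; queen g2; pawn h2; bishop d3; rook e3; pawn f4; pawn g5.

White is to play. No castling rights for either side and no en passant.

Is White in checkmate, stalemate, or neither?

checkmate

White to move; white king on h3.
In check: yes, from the black queen on g2.
King squares — g2: attacked by Kf3; h2: attacked by Qg2; g3: attacked by Qg2; g4: attacked by Qg2; h4: attacked by Pg5.
Legal moves for White: none.
In check with no legal moves → checkmate.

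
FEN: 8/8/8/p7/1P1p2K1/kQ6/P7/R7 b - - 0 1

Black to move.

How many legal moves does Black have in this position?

Black to move; king on a3.
In check: yes, from the white queen on b3.
Legal moves: none.
Count: 0.

0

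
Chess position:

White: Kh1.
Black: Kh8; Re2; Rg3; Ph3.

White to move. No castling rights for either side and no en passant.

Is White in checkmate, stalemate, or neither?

stalemate

White to move; white king on h1.
In check: no.
King squares — g1: attacked by Rg3; g2: attacked by Re2; h2: attacked by Re2.
Legal moves for White: none.
Not in check and no legal moves → stalemate.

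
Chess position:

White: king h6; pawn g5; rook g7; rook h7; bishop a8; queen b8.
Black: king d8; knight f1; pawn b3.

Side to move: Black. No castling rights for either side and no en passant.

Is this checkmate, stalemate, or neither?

checkmate

Black to move; black king on d8.
In check: yes, from the white queen on b8.
King squares — c7: attacked by Rg7; d7: attacked by Rg7; e7: attacked by Rg7; c8: attacked by Qb8; e8: attacked by Qb8.
Legal moves for Black: none.
In check with no legal moves → checkmate.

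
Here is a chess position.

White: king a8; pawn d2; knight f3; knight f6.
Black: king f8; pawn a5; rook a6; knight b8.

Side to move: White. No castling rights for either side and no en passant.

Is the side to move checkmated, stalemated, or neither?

White to move; white king on a8.
In check: yes, from the black rook on a6.
Legal moves for White: Kxb8, Kb7.
White is in check but has 2 legal moves → neither.

neither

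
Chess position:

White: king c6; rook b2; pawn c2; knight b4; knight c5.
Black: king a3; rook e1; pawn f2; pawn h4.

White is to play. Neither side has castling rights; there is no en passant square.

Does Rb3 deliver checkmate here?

After Rb3: black king on a3; in check: yes, from the white rook on b3.
King squares — a2: attacked by Nb4; b2: attacked by Rb3; b3: attacked by Pc2; a4: attacked by Nc5; b4: attacked by Rb3.
Black has no legal moves → checkmate.

yes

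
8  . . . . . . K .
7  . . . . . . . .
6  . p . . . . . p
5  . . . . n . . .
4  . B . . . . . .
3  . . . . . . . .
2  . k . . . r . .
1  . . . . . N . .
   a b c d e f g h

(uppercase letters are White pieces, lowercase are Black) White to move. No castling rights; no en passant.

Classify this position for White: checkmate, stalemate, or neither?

White to move; white king on g8.
In check: no.
Legal moves for White: Kh8, Kh7, Kg7, Bf8, Be7, Bd6, Bc5, Ba5, Bc3+, Ba3+, Bd2, Be1, Ng3, Ne3, Nh2, Nd2.
White has 16 legal moves and is not in check → neither.

neither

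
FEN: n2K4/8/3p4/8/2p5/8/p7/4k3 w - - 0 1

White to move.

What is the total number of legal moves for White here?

White to move; king on d8.
In check: no.
Legal moves: Ke8, Kc8, Ke7, Kd7.
Count: 4.

4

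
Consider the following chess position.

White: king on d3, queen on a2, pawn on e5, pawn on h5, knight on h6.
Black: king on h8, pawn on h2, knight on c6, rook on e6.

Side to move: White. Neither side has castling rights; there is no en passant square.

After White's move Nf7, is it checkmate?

no

After Nf7: black king on h8; in check: yes, from the white knight on f7.
Black has 3 legal replies: Kg8, Kh7, Kg7.
In check but a legal move exists → not checkmate.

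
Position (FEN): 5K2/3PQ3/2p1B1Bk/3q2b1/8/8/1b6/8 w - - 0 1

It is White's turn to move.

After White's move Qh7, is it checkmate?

After Qh7: black king on h6; in check: yes, from the white queen on h7.
King squares — g5: own bishop; h5: attacked by Bg6; g6: attacked by Qh7; g7: attacked by Qh7; h7: attacked by Bg6.
Black has no legal moves → checkmate.

yes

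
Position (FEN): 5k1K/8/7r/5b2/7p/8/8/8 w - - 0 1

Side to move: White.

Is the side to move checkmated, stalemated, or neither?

checkmate

White to move; white king on h8.
In check: yes, from the black rook on h6.
King squares — g7: attacked by Kf8; h7: attacked by Bf5; g8: attacked by Kf8.
Legal moves for White: none.
In check with no legal moves → checkmate.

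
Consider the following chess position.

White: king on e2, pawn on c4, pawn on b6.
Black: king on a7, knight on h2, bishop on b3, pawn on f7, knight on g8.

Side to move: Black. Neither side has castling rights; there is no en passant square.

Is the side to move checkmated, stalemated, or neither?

neither

Black to move; black king on a7.
In check: yes, from the white pawn on b6.
King squares — a6: available; b6: available; b7: available; a8: available; b8: available.
Legal moves for Black: Kb8, Ka8, Kb7, Kxb6, Ka6.
Black is in check but has 5 legal moves → neither.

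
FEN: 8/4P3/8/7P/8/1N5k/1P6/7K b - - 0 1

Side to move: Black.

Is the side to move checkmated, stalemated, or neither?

neither

Black to move; black king on h3.
In check: no.
Legal moves for Black: Kh4, Kg4, Kg3.
Black has 3 legal moves and is not in check → neither.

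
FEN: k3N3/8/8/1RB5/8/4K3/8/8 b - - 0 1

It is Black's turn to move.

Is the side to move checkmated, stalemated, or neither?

Black to move; black king on a8.
In check: no.
King squares — a7: attacked by Bc5; b7: attacked by Rb5; b8: attacked by Rb5.
Legal moves for Black: none.
Not in check and no legal moves → stalemate.

stalemate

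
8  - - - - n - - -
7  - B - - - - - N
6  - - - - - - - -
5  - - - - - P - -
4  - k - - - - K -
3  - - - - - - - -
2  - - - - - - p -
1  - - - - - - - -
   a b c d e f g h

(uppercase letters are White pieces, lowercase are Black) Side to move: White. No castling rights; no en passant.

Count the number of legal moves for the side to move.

19

White to move; king on g4.
In check: no.
Legal moves: Nf8, Nf6, Ng5, Bc8, Ba8, Bc6, Ba6, Bd5, Be4, Bf3, Bxg2, Kh5, Kg5, Kh4, Kf4, Kh3, Kg3, Kf3, f6.
Count: 19.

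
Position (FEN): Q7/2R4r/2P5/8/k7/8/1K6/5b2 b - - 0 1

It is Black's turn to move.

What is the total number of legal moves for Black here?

Black to move; king on a4.
In check: yes, from the white queen on a8.
Legal moves: Kb5, Kb4, Ba6.
Count: 3.

3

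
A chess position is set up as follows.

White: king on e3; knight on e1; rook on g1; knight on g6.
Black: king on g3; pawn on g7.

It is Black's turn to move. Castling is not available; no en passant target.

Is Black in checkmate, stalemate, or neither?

neither

Black to move; black king on g3.
In check: yes, from the white rook on g1.
King squares — f2: attacked by Ke3; g2: attacked by Ne1; h2: available; f3: attacked by Ne1; h3: available; f4: attacked by Ke3; g4: attacked by Rg1; h4: attacked by Ng6.
Legal moves for Black: Kh3, Kh2.
Black is in check but has 2 legal moves → neither.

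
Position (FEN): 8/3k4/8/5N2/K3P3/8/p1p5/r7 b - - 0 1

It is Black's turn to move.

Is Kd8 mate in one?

After Kd8: white king on a4; in check: no.
White is not in check, so this cannot be checkmate.

no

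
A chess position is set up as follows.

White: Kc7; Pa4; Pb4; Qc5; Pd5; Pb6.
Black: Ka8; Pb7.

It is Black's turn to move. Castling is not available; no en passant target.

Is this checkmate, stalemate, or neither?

stalemate

Black to move; black king on a8.
In check: no.
King squares — a7: attacked by Pb6; b7: own pawn; b8: attacked by Kc7.
Legal moves for Black: none.
Not in check and no legal moves → stalemate.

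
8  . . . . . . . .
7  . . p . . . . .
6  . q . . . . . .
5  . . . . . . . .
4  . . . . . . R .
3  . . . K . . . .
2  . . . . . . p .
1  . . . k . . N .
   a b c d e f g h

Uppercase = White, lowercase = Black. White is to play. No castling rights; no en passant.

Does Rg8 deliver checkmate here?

no

After Rg8: black king on d1; in check: no.
Black is not in check, so this cannot be checkmate.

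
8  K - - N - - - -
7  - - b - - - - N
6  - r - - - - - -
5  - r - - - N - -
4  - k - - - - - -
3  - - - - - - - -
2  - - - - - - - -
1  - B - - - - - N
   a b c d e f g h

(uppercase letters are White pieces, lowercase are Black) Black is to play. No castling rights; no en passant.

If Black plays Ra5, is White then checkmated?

After Ra5: white king on a8; in check: yes, from the black rook on a5.
King squares — a7: attacked by Ra5; b7: attacked by Rb6; b8: attacked by Rb6.
White has no legal moves → checkmate.

yes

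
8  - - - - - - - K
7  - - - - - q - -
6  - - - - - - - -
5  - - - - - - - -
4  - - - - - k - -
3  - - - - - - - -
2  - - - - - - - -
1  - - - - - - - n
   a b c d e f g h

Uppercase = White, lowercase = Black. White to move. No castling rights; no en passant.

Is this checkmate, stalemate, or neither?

stalemate

White to move; white king on h8.
In check: no.
King squares — g7: attacked by Qf7; h7: attacked by Qf7; g8: attacked by Qf7.
Legal moves for White: none.
Not in check and no legal moves → stalemate.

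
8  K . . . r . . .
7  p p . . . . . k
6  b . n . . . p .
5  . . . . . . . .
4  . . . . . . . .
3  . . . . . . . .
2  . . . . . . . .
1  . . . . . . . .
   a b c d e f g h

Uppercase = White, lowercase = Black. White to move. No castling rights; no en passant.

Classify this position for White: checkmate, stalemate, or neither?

White to move; white king on a8.
In check: yes, from the black rook on e8.
King squares — a7: attacked by Nc6; b7: attacked by Ba6; b8: attacked by Nc6.
Legal moves for White: none.
In check with no legal moves → checkmate.

checkmate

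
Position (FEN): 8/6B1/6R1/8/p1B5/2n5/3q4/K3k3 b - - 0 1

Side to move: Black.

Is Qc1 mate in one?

After Qc1: white king on a1; in check: yes, from the black queen on c1.
King squares — b1: attacked by Qc1; a2: attacked by Nc3; b2: attacked by Qc1.
White has no legal moves → checkmate.

yes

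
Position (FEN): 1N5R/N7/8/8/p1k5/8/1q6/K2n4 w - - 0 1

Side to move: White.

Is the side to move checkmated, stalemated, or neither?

White to move; white king on a1.
In check: yes, from the black queen on b2.
King squares — b1: attacked by Qb2; a2: attacked by Qb2; b2: attacked by Nd1.
Legal moves for White: none.
In check with no legal moves → checkmate.

checkmate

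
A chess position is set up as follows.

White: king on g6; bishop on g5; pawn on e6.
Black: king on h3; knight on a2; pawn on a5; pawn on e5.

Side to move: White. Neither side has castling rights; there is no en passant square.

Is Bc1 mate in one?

no

After Bc1: black king on h3; in check: no.
Black is not in check, so this cannot be checkmate.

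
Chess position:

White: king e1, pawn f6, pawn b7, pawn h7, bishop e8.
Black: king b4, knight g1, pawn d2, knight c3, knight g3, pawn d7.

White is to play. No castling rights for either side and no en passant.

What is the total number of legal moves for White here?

White to move; king on e1.
In check: yes, from the black pawn on d2.
Legal moves: Kf2, Kxd2.
Count: 2.

2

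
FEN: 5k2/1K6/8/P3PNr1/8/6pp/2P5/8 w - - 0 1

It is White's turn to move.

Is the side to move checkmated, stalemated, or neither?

neither

White to move; white king on b7.
In check: no.
Legal moves for White include: Kc8, Kb8, Ka8, Kc7, Ka7, Kc6, Kb6, Ka6, Ng7, Ne7, Nh6, Nd6, Nh4, Nd4, Nxg3, Ne3, e6, a6, ... (list truncated; more exist).
White has legal moves and is not in check → neither.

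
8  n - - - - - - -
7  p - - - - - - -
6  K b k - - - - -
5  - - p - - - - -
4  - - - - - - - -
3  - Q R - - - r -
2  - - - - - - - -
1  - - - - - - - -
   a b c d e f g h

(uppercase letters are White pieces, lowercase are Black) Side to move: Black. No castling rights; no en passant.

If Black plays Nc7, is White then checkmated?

After Nc7: white king on a6; in check: yes, from the black knight on c7.
King squares — a5: attacked by Bb6; b5: attacked by Kc6; b6: attacked by Kc6; a7: attacked by Bb6; b7: attacked by Kc6.
White has no legal moves → checkmate.

yes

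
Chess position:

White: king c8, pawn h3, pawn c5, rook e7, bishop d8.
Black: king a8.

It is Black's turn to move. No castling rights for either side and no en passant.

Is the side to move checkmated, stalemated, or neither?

stalemate

Black to move; black king on a8.
In check: no.
King squares — a7: attacked by Re7; b7: attacked by Re7; b8: attacked by Kc8.
Legal moves for Black: none.
Not in check and no legal moves → stalemate.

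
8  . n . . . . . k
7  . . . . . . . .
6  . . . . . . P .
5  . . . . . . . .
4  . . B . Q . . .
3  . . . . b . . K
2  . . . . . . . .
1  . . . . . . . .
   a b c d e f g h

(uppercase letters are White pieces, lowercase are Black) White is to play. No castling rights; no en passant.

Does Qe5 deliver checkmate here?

yes

After Qe5: black king on h8; in check: yes, from the white queen on e5.
King squares — g7: attacked by Qe5; h7: attacked by Pg6; g8: attacked by Bc4.
Black has no legal moves → checkmate.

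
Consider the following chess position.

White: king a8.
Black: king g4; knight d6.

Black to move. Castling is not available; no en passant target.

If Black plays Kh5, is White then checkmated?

no

After Kh5: white king on a8; in check: no.
White is not in check, so this cannot be checkmate.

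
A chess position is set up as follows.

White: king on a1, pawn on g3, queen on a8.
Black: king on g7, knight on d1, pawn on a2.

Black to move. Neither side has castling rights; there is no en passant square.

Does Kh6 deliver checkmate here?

After Kh6: white king on a1; in check: no.
White is not in check, so this cannot be checkmate.

no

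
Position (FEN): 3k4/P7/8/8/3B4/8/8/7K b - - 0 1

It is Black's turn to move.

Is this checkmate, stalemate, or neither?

neither

Black to move; black king on d8.
In check: no.
Legal moves for Black: Ke8, Kc8, Ke7, Kd7, Kc7.
Black has 5 legal moves and is not in check → neither.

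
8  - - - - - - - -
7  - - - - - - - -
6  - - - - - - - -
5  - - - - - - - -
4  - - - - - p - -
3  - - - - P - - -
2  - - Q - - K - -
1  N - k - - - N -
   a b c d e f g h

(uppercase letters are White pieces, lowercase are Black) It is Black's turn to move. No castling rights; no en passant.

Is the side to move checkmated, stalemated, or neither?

Black to move; black king on c1.
In check: yes, from the white queen on c2.
King squares — b1: attacked by Qc2; d1: attacked by Qc2; b2: attacked by Qc2; c2: attacked by Na1; d2: attacked by Qc2.
Legal moves for Black: none.
In check with no legal moves → checkmate.

checkmate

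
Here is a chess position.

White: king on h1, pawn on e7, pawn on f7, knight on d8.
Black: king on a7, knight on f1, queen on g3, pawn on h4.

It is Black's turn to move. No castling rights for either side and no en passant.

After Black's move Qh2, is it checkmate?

yes

After Qh2: white king on h1; in check: yes, from the black queen on h2.
King squares — g1: attacked by Qh2; g2: attacked by Qh2; h2: attacked by Nf1.
White has no legal moves → checkmate.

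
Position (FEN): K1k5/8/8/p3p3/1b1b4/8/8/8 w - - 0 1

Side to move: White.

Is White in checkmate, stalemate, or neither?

White to move; white king on a8.
In check: no.
King squares — a7: attacked by Bd4; b7: attacked by Kc8; b8: attacked by Kc8.
Legal moves for White: none.
Not in check and no legal moves → stalemate.

stalemate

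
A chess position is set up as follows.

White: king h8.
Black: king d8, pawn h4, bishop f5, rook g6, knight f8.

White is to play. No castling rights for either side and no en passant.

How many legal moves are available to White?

0

White to move; king on h8.
In check: no.
Legal moves: none.
Count: 0.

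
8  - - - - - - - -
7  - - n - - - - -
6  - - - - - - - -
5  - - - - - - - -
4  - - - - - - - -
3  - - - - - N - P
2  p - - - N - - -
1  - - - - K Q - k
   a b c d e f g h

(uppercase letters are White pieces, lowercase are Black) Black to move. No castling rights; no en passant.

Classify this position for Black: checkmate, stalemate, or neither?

checkmate

Black to move; black king on h1.
In check: yes, from the white queen on f1.
King squares — g1: attacked by Qf1; g2: attacked by Qf1; h2: attacked by Nf3.
Legal moves for Black: none.
In check with no legal moves → checkmate.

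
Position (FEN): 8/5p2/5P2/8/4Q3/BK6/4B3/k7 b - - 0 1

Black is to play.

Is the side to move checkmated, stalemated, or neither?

Black to move; black king on a1.
In check: no.
King squares — b1: attacked by Qe4; a2: attacked by Kb3; b2: attacked by Ba3.
Legal moves for Black: none.
Not in check and no legal moves → stalemate.

stalemate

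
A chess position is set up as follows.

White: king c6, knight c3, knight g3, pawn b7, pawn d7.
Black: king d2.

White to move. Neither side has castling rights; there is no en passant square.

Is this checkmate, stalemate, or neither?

White to move; white king on c6.
In check: no.
Legal moves for White include: Kc7, Kd6, Kb6, Kd5, Kc5, Kb5, Nh5, Nf5, Nge4+, Nge2, Nh1, Nf1+, Nd5, Nb5, Nce4+, Na4, Nce2, Na2, ... (list truncated; more exist).
White has legal moves and is not in check → neither.

neither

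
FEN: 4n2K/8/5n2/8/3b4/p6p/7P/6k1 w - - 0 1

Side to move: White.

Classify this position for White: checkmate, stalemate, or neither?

stalemate

White to move; white king on h8.
In check: no.
King squares — g7: attacked by Ne8; h7: attacked by Nf6; g8: attacked by Nf6.
Legal moves for White: none.
Not in check and no legal moves → stalemate.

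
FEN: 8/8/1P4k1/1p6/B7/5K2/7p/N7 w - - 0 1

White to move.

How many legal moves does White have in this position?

White to move; king on f3.
In check: no.
Legal moves: Bxb5, Bb3, Bc2+, Bd1, Kg4, Kf4, Ke4, Kg3, Ke3, Kg2, Kf2, Ke2, Nb3, Nc2, b7.
Count: 15.

15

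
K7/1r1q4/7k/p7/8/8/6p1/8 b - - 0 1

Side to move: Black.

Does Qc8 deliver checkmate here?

After Qc8: white king on a8; in check: yes, from the black queen on c8.
King squares — a7: attacked by Rb7; b7: attacked by Qc8; b8: attacked by Rb7.
White has no legal moves → checkmate.

yes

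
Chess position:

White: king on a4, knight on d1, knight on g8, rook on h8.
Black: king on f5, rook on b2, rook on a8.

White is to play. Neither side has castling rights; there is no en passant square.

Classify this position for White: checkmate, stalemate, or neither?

checkmate

White to move; white king on a4.
In check: yes, from the black rook on a8.
King squares — a3: attacked by Ra8; b3: attacked by Rb2; b4: attacked by Rb2; a5: attacked by Ra8; b5: attacked by Rb2.
Legal moves for White: none.
In check with no legal moves → checkmate.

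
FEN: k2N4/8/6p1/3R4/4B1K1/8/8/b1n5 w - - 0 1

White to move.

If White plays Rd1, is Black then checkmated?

no

After Rd1: black king on a8; in check: yes, from the white bishop on e4.
Black has 2 legal replies: Kb8, Ka7.
In check but a legal move exists → not checkmate.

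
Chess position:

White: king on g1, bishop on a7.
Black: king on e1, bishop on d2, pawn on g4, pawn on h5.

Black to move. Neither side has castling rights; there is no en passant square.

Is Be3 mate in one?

no

After Be3: white king on g1; in check: yes, from the black bishop on e3.
White has 4 legal replies: Kh2, Kg2, Kh1, Bxe3.
In check but a legal move exists → not checkmate.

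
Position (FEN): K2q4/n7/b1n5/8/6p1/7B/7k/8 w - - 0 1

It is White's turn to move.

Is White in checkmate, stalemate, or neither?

White to move; white king on a8.
In check: yes, from the black queen on d8.
King squares — a7: attacked by Nc6; b7: attacked by Ba6; b8: attacked by Nc6.
Legal moves for White: none.
In check with no legal moves → checkmate.

checkmate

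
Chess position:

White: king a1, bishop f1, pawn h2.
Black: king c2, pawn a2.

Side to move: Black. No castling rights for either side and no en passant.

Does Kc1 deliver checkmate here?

no

After Kc1: white king on a1; in check: no.
White is not in check, so this cannot be checkmate.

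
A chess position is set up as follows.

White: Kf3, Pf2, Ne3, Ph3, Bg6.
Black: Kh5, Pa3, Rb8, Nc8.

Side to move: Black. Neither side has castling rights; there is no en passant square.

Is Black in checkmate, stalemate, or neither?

Black to move; black king on h5.
In check: yes, from the white bishop on g6.
Legal moves for Black: Kh6, Kxg6, Kg5, Kh4.
Black is in check but has 4 legal moves → neither.

neither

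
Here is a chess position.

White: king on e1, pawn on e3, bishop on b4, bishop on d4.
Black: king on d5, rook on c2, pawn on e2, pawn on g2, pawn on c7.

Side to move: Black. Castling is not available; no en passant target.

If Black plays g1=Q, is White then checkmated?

yes

After g1=Q: white king on e1; in check: yes, from the black queen on g1.
King squares — d1: attacked by Qg1; f1: attacked by Qg1; d2: attacked by Rc2; e2: attacked by Rc2; f2: attacked by Qg1.
White has no legal moves → checkmate.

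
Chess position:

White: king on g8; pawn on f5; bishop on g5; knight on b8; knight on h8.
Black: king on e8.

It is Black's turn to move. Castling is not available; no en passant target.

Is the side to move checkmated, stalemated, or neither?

Black to move; black king on e8.
In check: no.
King squares — d7: attacked by Nb8; e7: attacked by Bg5; f7: attacked by Kg8; d8: attacked by Bg5; f8: attacked by Kg8.
Legal moves for Black: none.
Not in check and no legal moves → stalemate.

stalemate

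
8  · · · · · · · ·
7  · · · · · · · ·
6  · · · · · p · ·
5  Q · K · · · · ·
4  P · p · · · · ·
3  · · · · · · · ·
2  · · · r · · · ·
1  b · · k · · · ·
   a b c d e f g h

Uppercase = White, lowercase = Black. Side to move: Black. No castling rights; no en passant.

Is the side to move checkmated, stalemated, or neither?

Black to move; black king on d1.
In check: no.
Legal moves for Black include: Rd8, Rd7, Rd6, Rd5+, Rd4, Rd3, Rh2, Rg2, Rf2, Re2, Rc2, Rb2, Ra2, Ke2, Kc2, Ke1, Kc1, Be5, ... (list truncated; more exist).
Black has legal moves and is not in check → neither.

neither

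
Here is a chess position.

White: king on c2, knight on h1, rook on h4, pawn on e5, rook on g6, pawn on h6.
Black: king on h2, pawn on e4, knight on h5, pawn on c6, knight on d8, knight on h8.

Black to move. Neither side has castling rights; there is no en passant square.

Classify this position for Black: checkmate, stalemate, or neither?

checkmate

Black to move; black king on h2.
In check: yes, from the white rook on h4.
King squares — g1: attacked by Rg6; h1: attacked by Rh4; g2: attacked by Rg6; g3: attacked by Nh1; h3: attacked by Rh4.
Legal moves for Black: none.
In check with no legal moves → checkmate.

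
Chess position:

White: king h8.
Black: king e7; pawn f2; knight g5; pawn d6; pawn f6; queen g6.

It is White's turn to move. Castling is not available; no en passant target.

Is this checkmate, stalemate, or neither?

White to move; white king on h8.
In check: no.
King squares — g7: attacked by Qg6; h7: attacked by Ng5; g8: attacked by Qg6.
Legal moves for White: none.
Not in check and no legal moves → stalemate.

stalemate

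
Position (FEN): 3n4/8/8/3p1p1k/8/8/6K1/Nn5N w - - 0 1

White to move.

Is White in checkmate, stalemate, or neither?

neither

White to move; white king on g2.
In check: no.
Legal moves for White: Kh3, Kg3, Kf3, Kh2, Kf2, Kg1, Kf1, Ng3+, Nf2, Nb3, Nc2.
White has 11 legal moves and is not in check → neither.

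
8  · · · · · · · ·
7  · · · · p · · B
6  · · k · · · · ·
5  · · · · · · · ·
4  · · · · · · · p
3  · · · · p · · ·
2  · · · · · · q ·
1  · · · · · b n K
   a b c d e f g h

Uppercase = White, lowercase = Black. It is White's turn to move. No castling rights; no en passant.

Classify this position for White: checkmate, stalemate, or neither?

checkmate

White to move; white king on h1.
In check: yes, from the black queen on g2.
King squares — g1: attacked by Qg2; g2: attacked by Bf1; h2: attacked by Qg2.
Legal moves for White: none.
In check with no legal moves → checkmate.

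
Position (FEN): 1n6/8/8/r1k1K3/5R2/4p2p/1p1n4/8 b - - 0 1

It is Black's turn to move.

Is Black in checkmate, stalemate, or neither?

neither

Black to move; black king on c5.
In check: no.
Legal moves for Black include: Nd7+, Nc6+, Na6, Kc6+, Kb6+, Kb5, Ra8, Ra7, Ra6, Rb5, Ra4, Ra3, Ra2, Ra1, Ne4, Nc4+, Nf3+, Nb3, ... (list truncated; more exist).
Black has legal moves and is not in check → neither.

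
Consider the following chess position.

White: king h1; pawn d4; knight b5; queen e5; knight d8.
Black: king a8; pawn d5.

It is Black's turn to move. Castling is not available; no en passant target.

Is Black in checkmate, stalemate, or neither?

Black to move; black king on a8.
In check: no.
King squares — a7: attacked by Nb5; b7: attacked by Nd8; b8: attacked by Qe5.
Legal moves for Black: none.
Not in check and no legal moves → stalemate.

stalemate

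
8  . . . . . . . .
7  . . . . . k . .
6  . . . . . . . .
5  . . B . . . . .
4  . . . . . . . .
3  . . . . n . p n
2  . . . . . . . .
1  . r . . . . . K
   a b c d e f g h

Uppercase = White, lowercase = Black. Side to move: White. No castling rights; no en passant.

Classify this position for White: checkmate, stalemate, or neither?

checkmate

White to move; white king on h1.
In check: yes, from the black rook on b1.
King squares — g1: attacked by Rb1; g2: attacked by Ne3; h2: attacked by Pg3.
Legal moves for White: none.
In check with no legal moves → checkmate.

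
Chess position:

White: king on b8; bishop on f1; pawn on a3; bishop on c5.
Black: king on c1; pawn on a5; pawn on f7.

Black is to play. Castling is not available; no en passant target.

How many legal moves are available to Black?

Black to move; king on c1.
In check: no.
Legal moves: Kd2, Kc2, Kb2, Kd1, Kb1, f6, a4, f5.
Count: 8.

8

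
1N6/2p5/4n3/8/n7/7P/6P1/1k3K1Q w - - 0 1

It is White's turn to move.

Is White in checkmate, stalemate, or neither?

neither

White to move; white king on f1.
In check: no.
Legal moves for White: Nd7, Nc6, Na6, Qh2, Qg1, Kf2+, Ke2+, Kg1, Ke1, h4, g3, g4.
White has 12 legal moves and is not in check → neither.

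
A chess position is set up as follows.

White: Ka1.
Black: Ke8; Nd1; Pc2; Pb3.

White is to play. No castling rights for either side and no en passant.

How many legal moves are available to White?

White to move; king on a1.
In check: no.
Legal moves: none.
Count: 0.

0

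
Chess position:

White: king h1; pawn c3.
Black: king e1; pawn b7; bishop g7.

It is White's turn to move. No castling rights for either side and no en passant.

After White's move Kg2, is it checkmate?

no

After Kg2: black king on e1; in check: no.
Black is not in check, so this cannot be checkmate.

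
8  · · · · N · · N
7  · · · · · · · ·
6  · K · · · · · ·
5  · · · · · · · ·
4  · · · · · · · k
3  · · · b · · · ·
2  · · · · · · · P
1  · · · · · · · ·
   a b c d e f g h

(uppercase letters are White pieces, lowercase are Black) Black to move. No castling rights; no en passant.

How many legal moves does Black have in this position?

15

Black to move; king on h4.
In check: no.
Legal moves: Kh5, Kg5, Kg4, Kh3, Bh7, Bg6, Ba6, Bf5, Bb5, Be4, Bc4, Be2, Bc2, Bf1, Bb1.
Count: 15.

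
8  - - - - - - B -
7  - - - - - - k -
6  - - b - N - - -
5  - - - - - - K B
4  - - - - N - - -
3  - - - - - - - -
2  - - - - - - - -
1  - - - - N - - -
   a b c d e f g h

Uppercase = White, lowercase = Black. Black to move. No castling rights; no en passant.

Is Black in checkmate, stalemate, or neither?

Black to move; black king on g7.
In check: yes, from the white knight on e6.
Legal moves for Black: Kh8, Kxg8.
Black is in check but has 2 legal moves → neither.

neither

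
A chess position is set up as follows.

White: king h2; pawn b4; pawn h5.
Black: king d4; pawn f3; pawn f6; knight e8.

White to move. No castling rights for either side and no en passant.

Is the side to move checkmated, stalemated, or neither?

White to move; white king on h2.
In check: no.
Legal moves for White: Kh3, Kg3, Kh1, Kg1, h6, b5.
White has 6 legal moves and is not in check → neither.

neither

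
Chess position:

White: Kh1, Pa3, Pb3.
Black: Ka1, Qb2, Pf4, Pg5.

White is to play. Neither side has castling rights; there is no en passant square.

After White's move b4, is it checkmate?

After b4: black king on a1; in check: no.
Black is not in check, so this cannot be checkmate.

no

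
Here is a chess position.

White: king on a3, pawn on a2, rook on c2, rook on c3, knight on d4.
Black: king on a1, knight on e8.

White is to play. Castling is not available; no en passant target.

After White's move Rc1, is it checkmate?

After Rc1: black king on a1; in check: yes, from the white rook on c1.
King squares — b1: attacked by Rc1; a2: attacked by Ka3; b2: attacked by Ka3.
Black has no legal moves → checkmate.

yes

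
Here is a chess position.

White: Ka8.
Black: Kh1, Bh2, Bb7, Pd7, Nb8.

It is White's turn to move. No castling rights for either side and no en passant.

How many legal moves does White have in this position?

White to move; king on a8.
In check: yes, from the black bishop on b7.
Legal moves: Kxb7, Ka7.
Count: 2.

2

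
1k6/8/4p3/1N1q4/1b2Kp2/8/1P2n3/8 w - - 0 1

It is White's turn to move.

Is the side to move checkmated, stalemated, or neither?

checkmate

White to move; white king on e4.
In check: yes, from the black queen on d5.
King squares — d3: attacked by Qd5; e3: attacked by Pf4; f3: attacked by Qd5; d4: attacked by Ne2; f4: attacked by Ne2; d5: attacked by Pe6; e5: attacked by Qd5; f5: attacked by Qd5.
Legal moves for White: none.
In check with no legal moves → checkmate.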